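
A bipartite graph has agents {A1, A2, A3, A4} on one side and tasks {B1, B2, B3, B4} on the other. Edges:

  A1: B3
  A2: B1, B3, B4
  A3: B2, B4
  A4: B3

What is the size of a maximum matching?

Unit-capacity flow: source→left, listed edges, right→sink; max matching = max flow.
Augmenting path A1→B3 (+1); matched 1.
Augmenting path A2→B1 (+1); matched 2.
Augmenting path A3→B2 (+1); matched 3.
No augmenting path remains; maximum matching = 3.
König certificate: {A2, A3, B3} is a vertex cover of size 3 (every listed pair touches it), so no matching can be larger.

3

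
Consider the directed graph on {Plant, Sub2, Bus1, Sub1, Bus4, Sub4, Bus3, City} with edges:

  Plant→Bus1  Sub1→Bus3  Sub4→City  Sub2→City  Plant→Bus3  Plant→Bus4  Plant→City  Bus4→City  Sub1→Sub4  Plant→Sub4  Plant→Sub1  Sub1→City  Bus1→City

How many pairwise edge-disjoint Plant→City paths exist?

Assign every edge capacity 1; by Menger, the answer equals the max flow.
Path Plant→City (+1); total 1.
Path Plant→Bus1→City (+1); total 2.
Path Plant→Sub1→City (+1); total 3.
Path Plant→Bus4→City (+1); total 4.
Path Plant→Sub4→City (+1); total 5.
No residual Plant→City path; max flow = 5.
Certifying cut of size 5: {Plant→Bus1, Plant→Bus4, Plant→City, Plant→Sub1, Plant→Sub4}.

5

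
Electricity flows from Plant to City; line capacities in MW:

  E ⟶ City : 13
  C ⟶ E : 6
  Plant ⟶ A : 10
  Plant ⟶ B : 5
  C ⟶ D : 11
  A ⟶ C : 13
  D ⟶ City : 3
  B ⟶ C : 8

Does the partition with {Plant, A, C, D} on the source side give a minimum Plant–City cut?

No — its capacity is 14, but the minimum cut has capacity 9.

Given cut capacity: 5 + 6 + 3 = 14.
Augment Plant→A→C→D→City: bottleneck 3, flow now 3.
Augment Plant→A→C→E→City: bottleneck 6, flow now 9.
No augmenting path remains; maximum flow = 9.
In the residual graph, reachable from Plant: {Plant, A, B, C, D}.
Min-cut edges: C→E (6), D→City (3); capacity 6 + 3 = 9.
Cut capacity 14 exceeds the max flow 9, so it is not minimum.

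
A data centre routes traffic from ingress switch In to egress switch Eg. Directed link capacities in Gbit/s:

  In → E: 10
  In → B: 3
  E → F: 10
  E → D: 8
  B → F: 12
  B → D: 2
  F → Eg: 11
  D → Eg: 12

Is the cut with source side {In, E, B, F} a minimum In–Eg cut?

No — its capacity is 21, but the minimum cut has capacity 13.

Given cut capacity: 8 + 2 + 11 = 21.
Augment In→E→F→Eg: bottleneck 10, flow now 10.
Augment In→B→F→Eg: bottleneck 1, flow now 11.
Augment In→B→D→Eg: bottleneck 2, flow now 13.
No augmenting path remains; maximum flow = 13.
In the residual graph, reachable from In: {In}.
Min-cut edges: In→E (10), In→B (3); capacity 10 + 3 = 13.
Cut capacity 21 exceeds the max flow 13, so it is not minimum.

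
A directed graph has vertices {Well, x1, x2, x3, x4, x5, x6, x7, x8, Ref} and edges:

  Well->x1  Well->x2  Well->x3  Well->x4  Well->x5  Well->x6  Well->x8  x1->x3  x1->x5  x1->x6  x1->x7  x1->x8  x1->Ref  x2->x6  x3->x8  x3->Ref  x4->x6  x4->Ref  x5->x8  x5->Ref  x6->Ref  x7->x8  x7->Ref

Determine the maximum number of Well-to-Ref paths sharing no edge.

5

Assign every edge capacity 1; by Menger, the answer equals the max flow.
Path Well→x1→Ref (+1); total 1.
Path Well→x3→Ref (+1); total 2.
Path Well→x4→Ref (+1); total 3.
Path Well→x5→Ref (+1); total 4.
Path Well→x6→Ref (+1); total 5.
No residual Well→Ref path; max flow = 5.
Certifying cut of size 5: {Well→x1, Well→x3, Well→x4, Well→x5, x6→Ref}.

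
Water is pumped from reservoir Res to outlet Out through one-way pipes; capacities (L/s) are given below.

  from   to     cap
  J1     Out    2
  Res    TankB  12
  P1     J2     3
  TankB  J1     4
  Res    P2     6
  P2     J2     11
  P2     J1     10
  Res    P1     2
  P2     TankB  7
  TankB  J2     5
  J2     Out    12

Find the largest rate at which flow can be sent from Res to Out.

14

Augment Res→TankB→J1→Out: bottleneck 2, flow now 2.
Augment Res→TankB→J2→Out: bottleneck 5, flow now 7.
Augment Res→P2→J2→Out: bottleneck 6, flow now 13.
Augment Res→P1→J2→Out: bottleneck 1, flow now 14.
No augmenting path remains; maximum flow = 14.
In the residual graph, reachable from Res: {Res, TankB, P2, P1, J1, J2}.
Min-cut edges: J1→Out (2), J2→Out (12); capacity 2 + 12 = 14.
This cut is saturated, so no flow can exceed 14.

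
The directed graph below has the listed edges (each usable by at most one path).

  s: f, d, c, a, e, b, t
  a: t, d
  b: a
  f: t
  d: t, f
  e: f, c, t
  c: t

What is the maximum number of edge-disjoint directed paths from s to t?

6

Assign every edge capacity 1; by Menger, the answer equals the max flow.
Path s→t (+1); total 1.
Path s→a→t (+1); total 2.
Path s→c→t (+1); total 3.
Path s→d→t (+1); total 4.
Path s→e→t (+1); total 5.
Path s→f→t (+1); total 6.
No residual s→t path; max flow = 6.
Certifying cut of size 6: {a→t, d→t, f→t, s→c, s→e, s→t}.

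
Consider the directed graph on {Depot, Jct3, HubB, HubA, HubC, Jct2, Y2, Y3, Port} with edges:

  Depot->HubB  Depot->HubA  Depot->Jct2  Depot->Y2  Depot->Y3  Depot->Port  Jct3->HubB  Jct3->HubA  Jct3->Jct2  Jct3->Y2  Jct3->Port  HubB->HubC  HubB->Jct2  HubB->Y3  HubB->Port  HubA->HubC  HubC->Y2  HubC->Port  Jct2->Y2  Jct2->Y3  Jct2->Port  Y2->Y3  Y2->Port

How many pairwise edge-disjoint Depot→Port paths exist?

5

Assign every edge capacity 1; by Menger, the answer equals the max flow.
Path Depot→Port (+1); total 1.
Path Depot→HubB→Port (+1); total 2.
Path Depot→Jct2→Port (+1); total 3.
Path Depot→Y2→Port (+1); total 4.
Path Depot→HubA→HubC→Port (+1); total 5.
No residual Depot→Port path; max flow = 5.
Certifying cut of size 5: {Depot→HubA, Depot→HubB, Depot→Jct2, Depot→Port, Depot→Y2}.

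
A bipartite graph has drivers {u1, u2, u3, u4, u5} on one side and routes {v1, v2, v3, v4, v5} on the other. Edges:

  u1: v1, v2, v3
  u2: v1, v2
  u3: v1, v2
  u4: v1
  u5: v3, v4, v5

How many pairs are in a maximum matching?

Unit-capacity flow: source→left, listed edges, right→sink; max matching = max flow.
Augmenting path u1→v1 (+1); matched 1.
Augmenting path u2→v2 (+1); matched 2.
Augmenting path u5→v3 (+1); matched 3.
Augmenting path u3→v1→u1→v3→u5→v4 (+1); matched 4.
No augmenting path remains; maximum matching = 4.
König certificate: {u1, u5, v1, v2} is a vertex cover of size 4 (every listed pair touches it), so no matching can be larger.

4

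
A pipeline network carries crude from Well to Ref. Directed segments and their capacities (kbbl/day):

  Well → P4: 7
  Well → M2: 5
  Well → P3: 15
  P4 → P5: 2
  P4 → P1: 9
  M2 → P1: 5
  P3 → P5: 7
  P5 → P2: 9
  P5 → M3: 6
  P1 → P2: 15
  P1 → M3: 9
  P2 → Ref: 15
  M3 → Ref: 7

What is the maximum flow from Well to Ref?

Augment Well→P4→P5→P2→Ref: bottleneck 2, flow now 2.
Augment Well→P4→P1→P2→Ref: bottleneck 5, flow now 7.
Augment Well→M2→P1→P2→Ref: bottleneck 5, flow now 12.
Augment Well→P3→P5→P2→Ref: bottleneck 3, flow now 15.
Augment Well→P3→P5→M3→Ref: bottleneck 4, flow now 19.
No augmenting path remains; maximum flow = 19.
In the residual graph, reachable from Well: {Well, P3}.
Min-cut edges: Well→P4 (7), Well→M2 (5), P3→P5 (7); capacity 7 + 5 + 7 = 19.
This cut is saturated, so no flow can exceed 19.

19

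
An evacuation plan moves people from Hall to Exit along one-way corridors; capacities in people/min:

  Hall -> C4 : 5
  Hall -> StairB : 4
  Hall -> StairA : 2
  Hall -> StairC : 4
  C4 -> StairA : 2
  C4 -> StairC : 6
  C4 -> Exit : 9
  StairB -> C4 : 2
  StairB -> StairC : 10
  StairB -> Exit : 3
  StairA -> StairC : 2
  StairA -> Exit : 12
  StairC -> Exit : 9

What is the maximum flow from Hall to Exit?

Augment Hall→C4→Exit: bottleneck 5, flow now 5.
Augment Hall→StairB→Exit: bottleneck 3, flow now 8.
Augment Hall→StairA→Exit: bottleneck 2, flow now 10.
Augment Hall→StairC→Exit: bottleneck 4, flow now 14.
Augment Hall→StairB→C4→Exit: bottleneck 1, flow now 15.
No augmenting path remains; maximum flow = 15.
In the residual graph, reachable from Hall: {Hall}.
Min-cut edges: Hall→C4 (5), Hall→StairB (4), Hall→StairA (2), Hall→StairC (4); capacity 5 + 4 + 2 + 4 = 15.
This cut is saturated, so no flow can exceed 15.

15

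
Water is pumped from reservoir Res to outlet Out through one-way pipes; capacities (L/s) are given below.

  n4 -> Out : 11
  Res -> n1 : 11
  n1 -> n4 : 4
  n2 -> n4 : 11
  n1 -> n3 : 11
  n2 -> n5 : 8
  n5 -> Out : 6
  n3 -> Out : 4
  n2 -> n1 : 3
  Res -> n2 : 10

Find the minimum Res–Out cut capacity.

Augment Res→n1→n3→Out: bottleneck 4, flow now 4.
Augment Res→n1→n4→Out: bottleneck 4, flow now 8.
Augment Res→n2→n4→Out: bottleneck 7, flow now 15.
Augment Res→n2→n5→Out: bottleneck 3, flow now 18.
No augmenting path remains; maximum flow = 18.
By max-flow min-cut, the minimum cut capacity equals the max flow.
In the residual graph, reachable from Res: {Res, n1, n3}.
Min-cut edges: Res→n2 (10), n1→n4 (4), n3→Out (4); capacity 10 + 4 + 4 = 18.

18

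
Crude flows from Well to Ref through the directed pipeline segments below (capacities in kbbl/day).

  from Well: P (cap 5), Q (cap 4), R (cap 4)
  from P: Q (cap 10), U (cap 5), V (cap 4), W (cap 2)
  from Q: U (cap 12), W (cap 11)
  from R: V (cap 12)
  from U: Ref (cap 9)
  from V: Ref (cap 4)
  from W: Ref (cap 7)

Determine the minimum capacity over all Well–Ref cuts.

Augment Well→P→U→Ref: bottleneck 5, flow now 5.
Augment Well→Q→U→Ref: bottleneck 4, flow now 9.
Augment Well→R→V→Ref: bottleneck 4, flow now 13.
No augmenting path remains; maximum flow = 13.
By max-flow min-cut, the minimum cut capacity equals the max flow.
In the residual graph, reachable from Well: {Well}.
Min-cut edges: Well→P (5), Well→Q (4), Well→R (4); capacity 5 + 4 + 4 = 13.

13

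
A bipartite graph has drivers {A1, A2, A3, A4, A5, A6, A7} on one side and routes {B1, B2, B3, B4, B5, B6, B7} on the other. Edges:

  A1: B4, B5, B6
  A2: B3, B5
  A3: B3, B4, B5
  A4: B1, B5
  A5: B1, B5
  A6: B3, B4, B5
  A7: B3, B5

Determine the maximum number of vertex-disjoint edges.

Unit-capacity flow: source→left, listed edges, right→sink; max matching = max flow.
Augmenting path A1→B4 (+1); matched 1.
Augmenting path A2→B3 (+1); matched 2.
Augmenting path A3→B5 (+1); matched 3.
Augmenting path A4→B1 (+1); matched 4.
Augmenting path A6→B4→A1→B6 (+1); matched 5.
No augmenting path remains; maximum matching = 5.
König certificate: {A1, B1, B3, B4, B5} is a vertex cover of size 5 (every listed pair touches it), so no matching can be larger.

5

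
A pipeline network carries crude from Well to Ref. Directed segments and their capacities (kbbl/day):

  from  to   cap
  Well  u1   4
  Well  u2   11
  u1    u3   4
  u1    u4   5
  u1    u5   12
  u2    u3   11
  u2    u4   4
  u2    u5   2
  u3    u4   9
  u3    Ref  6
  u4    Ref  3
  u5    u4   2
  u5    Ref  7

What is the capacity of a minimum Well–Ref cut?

Augment Well→u1→u3→Ref: bottleneck 4, flow now 4.
Augment Well→u2→u3→Ref: bottleneck 2, flow now 6.
Augment Well→u2→u4→Ref: bottleneck 3, flow now 9.
Augment Well→u2→u5→Ref: bottleneck 2, flow now 11.
Augment Well→u2→u3→u1→u5→Ref: bottleneck 4, flow now 15. (uses reverse residual edge)
No augmenting path remains; maximum flow = 15.
By max-flow min-cut, the minimum cut capacity equals the max flow.
In the residual graph, reachable from Well: {Well}.
Min-cut edges: Well→u1 (4), Well→u2 (11); capacity 4 + 11 = 15.

15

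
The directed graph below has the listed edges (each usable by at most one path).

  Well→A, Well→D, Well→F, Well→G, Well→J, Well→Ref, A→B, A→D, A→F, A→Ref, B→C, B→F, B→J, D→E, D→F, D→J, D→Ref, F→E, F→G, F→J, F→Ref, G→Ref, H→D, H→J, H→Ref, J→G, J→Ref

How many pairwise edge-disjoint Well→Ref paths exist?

6

Assign every edge capacity 1; by Menger, the answer equals the max flow.
Path Well→Ref (+1); total 1.
Path Well→A→Ref (+1); total 2.
Path Well→D→Ref (+1); total 3.
Path Well→F→Ref (+1); total 4.
Path Well→G→Ref (+1); total 5.
Path Well→J→Ref (+1); total 6.
No residual Well→Ref path; max flow = 6.
Certifying cut of size 6: {Well→A, Well→D, Well→F, Well→G, Well→J, Well→Ref}.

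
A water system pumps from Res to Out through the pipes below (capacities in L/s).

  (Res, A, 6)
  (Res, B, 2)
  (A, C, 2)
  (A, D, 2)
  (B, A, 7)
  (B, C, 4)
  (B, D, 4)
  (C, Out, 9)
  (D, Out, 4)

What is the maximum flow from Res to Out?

Augment Res→A→C→Out: bottleneck 2, flow now 2.
Augment Res→A→D→Out: bottleneck 2, flow now 4.
Augment Res→B→C→Out: bottleneck 2, flow now 6.
No augmenting path remains; maximum flow = 6.
In the residual graph, reachable from Res: {Res, A}.
Min-cut edges: Res→B (2), A→C (2), A→D (2); capacity 2 + 2 + 2 = 6.
This cut is saturated, so no flow can exceed 6.

6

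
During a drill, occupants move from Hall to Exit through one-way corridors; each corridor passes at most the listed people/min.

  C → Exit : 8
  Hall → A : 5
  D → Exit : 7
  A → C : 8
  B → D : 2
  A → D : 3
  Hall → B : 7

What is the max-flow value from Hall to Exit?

Augment Hall→A→C→Exit: bottleneck 5, flow now 5.
Augment Hall→B→D→Exit: bottleneck 2, flow now 7.
No augmenting path remains; maximum flow = 7.
In the residual graph, reachable from Hall: {Hall, B}.
Min-cut edges: Hall→A (5), B→D (2); capacity 5 + 2 = 7.
This cut is saturated, so no flow can exceed 7.

7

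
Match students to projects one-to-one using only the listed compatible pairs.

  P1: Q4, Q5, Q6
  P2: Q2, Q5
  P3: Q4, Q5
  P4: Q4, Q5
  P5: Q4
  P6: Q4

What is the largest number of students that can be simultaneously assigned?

4

Unit-capacity flow: source→left, listed edges, right→sink; max matching = max flow.
Augmenting path P1→Q4 (+1); matched 1.
Augmenting path P2→Q2 (+1); matched 2.
Augmenting path P3→Q5 (+1); matched 3.
Augmenting path P4→Q4→P1→Q6 (+1); matched 4.
No augmenting path remains; maximum matching = 4.
König certificate: {P1, P2, Q4, Q5} is a vertex cover of size 4 (every listed pair touches it), so no matching can be larger.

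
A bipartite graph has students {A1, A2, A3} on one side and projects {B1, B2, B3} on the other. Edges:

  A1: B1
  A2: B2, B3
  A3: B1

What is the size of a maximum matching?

Unit-capacity flow: source→left, listed edges, right→sink; max matching = max flow.
Augmenting path A1→B1 (+1); matched 1.
Augmenting path A2→B2 (+1); matched 2.
No augmenting path remains; maximum matching = 2.
König certificate: {A2, B1} is a vertex cover of size 2 (every listed pair touches it), so no matching can be larger.

2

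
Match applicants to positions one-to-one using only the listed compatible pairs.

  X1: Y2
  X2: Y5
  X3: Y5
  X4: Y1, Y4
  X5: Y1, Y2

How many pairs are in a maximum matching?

Unit-capacity flow: source→left, listed edges, right→sink; max matching = max flow.
Augmenting path X1→Y2 (+1); matched 1.
Augmenting path X2→Y5 (+1); matched 2.
Augmenting path X4→Y1 (+1); matched 3.
Augmenting path X5→Y1→X4→Y4 (+1); matched 4.
No augmenting path remains; maximum matching = 4.
König certificate: {X1, X4, X5, Y5} is a vertex cover of size 4 (every listed pair touches it), so no matching can be larger.

4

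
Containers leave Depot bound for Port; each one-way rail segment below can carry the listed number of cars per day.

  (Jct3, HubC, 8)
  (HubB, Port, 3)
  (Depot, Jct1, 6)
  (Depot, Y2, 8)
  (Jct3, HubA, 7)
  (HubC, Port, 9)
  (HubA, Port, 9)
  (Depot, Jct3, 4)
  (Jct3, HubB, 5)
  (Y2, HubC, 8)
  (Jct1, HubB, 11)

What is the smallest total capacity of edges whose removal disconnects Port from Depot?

15

Augment Depot→Jct3→HubC→Port: bottleneck 4, flow now 4.
Augment Depot→Y2→HubC→Port: bottleneck 5, flow now 9.
Augment Depot→Jct1→HubB→Port: bottleneck 3, flow now 12.
Augment Depot→Y2→HubC→Jct3→HubA→Port: bottleneck 3, flow now 15. (uses reverse residual edge)
No augmenting path remains; maximum flow = 15.
By max-flow min-cut, the minimum cut capacity equals the max flow.
In the residual graph, reachable from Depot: {Depot, Jct1, HubB}.
Min-cut edges: Depot→Jct3 (4), Depot→Y2 (8), HubB→Port (3); capacity 4 + 8 + 3 = 15.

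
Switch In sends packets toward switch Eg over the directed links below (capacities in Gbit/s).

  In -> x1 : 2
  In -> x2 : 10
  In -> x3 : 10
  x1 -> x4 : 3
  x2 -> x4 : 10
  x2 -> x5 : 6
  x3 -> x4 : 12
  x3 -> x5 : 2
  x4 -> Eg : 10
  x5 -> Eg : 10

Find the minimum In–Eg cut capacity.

18

Augment In→x1→x4→Eg: bottleneck 2, flow now 2.
Augment In→x2→x4→Eg: bottleneck 8, flow now 10.
Augment In→x2→x5→Eg: bottleneck 2, flow now 12.
Augment In→x3→x5→Eg: bottleneck 2, flow now 14.
Augment In→x3→x4→x2→x5→Eg: bottleneck 4, flow now 18. (uses reverse residual edge)
No augmenting path remains; maximum flow = 18.
By max-flow min-cut, the minimum cut capacity equals the max flow.
In the residual graph, reachable from In: {In, x1, x2, x3, x4}.
Min-cut edges: x2→x5 (6), x3→x5 (2), x4→Eg (10); capacity 6 + 2 + 10 = 18.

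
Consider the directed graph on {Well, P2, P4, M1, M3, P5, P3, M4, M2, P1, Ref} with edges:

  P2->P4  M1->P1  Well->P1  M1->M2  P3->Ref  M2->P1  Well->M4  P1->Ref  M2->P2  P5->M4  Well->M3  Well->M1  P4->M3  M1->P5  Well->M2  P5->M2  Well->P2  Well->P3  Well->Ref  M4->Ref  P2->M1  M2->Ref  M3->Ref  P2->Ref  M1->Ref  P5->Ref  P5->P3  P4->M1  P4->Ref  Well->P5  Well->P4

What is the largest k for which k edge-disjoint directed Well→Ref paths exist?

10

Assign every edge capacity 1; by Menger, the answer equals the max flow.
Path Well→Ref (+1); total 1.
Path Well→P2→Ref (+1); total 2.
Path Well→P4→Ref (+1); total 3.
Path Well→M1→Ref (+1); total 4.
Path Well→M3→Ref (+1); total 5.
Path Well→P5→Ref (+1); total 6.
Path Well→P3→Ref (+1); total 7.
Path Well→M4→Ref (+1); total 8.
Path Well→M2→Ref (+1); total 9.
Path Well→P1→Ref (+1); total 10.
No residual Well→Ref path; max flow = 10.
Certifying cut of size 10: {Well→M1, Well→M2, Well→M3, Well→M4, Well→P1, Well→P2, Well→P3, Well→P4, Well→P5, Well→Ref}.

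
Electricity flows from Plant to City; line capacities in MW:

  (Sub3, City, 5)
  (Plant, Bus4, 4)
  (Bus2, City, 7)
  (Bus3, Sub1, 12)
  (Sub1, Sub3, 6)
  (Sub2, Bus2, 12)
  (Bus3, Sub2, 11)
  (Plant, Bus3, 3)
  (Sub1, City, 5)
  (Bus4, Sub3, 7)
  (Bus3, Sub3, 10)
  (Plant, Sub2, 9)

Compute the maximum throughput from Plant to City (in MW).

Augment Plant→Bus4→Sub3→City: bottleneck 4, flow now 4.
Augment Plant→Sub2→Bus2→City: bottleneck 7, flow now 11.
Augment Plant→Bus3→Sub1→City: bottleneck 3, flow now 14.
No augmenting path remains; maximum flow = 14.
In the residual graph, reachable from Plant: {Plant, Sub2, Bus2}.
Min-cut edges: Plant→Bus4 (4), Plant→Bus3 (3), Bus2→City (7); capacity 4 + 3 + 7 = 14.
This cut is saturated, so no flow can exceed 14.

14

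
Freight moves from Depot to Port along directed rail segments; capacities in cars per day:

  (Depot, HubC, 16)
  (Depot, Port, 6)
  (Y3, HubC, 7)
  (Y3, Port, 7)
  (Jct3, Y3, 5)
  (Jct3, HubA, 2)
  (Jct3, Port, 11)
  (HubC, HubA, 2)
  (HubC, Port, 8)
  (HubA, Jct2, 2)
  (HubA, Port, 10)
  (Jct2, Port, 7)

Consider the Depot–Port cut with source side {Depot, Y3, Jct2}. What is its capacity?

43

Edges leaving {Depot, Y3, Jct2}: Depot→HubC (16), Depot→Port (6), Y3→HubC (7), Y3→Port (7), Jct2→Port (7).
Cut capacity = 16 + 6 + 7 + 7 + 7 = 43.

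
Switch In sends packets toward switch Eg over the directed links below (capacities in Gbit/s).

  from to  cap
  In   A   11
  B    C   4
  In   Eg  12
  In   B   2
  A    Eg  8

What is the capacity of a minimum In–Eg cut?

Augment In→Eg: bottleneck 12, flow now 12.
Augment In→A→Eg: bottleneck 8, flow now 20.
No augmenting path remains; maximum flow = 20.
By max-flow min-cut, the minimum cut capacity equals the max flow.
In the residual graph, reachable from In: {In, A, B, C}.
Min-cut edges: In→Eg (12), A→Eg (8); capacity 12 + 8 = 20.

20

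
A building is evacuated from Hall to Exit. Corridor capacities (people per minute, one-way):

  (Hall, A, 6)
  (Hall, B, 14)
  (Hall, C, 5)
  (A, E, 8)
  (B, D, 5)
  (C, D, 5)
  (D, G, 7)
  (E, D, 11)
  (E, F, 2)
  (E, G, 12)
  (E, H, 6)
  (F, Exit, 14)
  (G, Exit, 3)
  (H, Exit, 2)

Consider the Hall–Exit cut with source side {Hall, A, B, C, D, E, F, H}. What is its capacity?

Edges leaving {Hall, A, B, C, D, E, F, H}: D→G (7), E→G (12), F→Exit (14), H→Exit (2).
Cut capacity = 7 + 12 + 14 + 2 = 35.

35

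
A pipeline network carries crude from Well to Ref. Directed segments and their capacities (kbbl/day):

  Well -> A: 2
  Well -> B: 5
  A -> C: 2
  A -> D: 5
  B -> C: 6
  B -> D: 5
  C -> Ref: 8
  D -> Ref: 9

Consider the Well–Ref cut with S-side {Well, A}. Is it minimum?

No — its capacity is 12, but the minimum cut has capacity 7.

Given cut capacity: 5 + 2 + 5 = 12.
Augment Well→A→C→Ref: bottleneck 2, flow now 2.
Augment Well→B→C→Ref: bottleneck 5, flow now 7.
No augmenting path remains; maximum flow = 7.
In the residual graph, reachable from Well: {Well}.
Min-cut edges: Well→A (2), Well→B (5); capacity 2 + 5 = 7.
Cut capacity 12 exceeds the max flow 7, so it is not minimum.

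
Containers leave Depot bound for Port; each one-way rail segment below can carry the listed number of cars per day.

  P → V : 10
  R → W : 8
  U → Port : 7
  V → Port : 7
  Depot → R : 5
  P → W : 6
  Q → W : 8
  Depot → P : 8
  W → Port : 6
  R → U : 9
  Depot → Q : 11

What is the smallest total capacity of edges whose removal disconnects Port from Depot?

18

Augment Depot→P→V→Port: bottleneck 7, flow now 7.
Augment Depot→P→W→Port: bottleneck 1, flow now 8.
Augment Depot→Q→W→Port: bottleneck 5, flow now 13.
Augment Depot→R→U→Port: bottleneck 5, flow now 18.
No augmenting path remains; maximum flow = 18.
By max-flow min-cut, the minimum cut capacity equals the max flow.
In the residual graph, reachable from Depot: {Depot, P, Q, V, W}.
Min-cut edges: Depot→R (5), V→Port (7), W→Port (6); capacity 5 + 7 + 6 = 18.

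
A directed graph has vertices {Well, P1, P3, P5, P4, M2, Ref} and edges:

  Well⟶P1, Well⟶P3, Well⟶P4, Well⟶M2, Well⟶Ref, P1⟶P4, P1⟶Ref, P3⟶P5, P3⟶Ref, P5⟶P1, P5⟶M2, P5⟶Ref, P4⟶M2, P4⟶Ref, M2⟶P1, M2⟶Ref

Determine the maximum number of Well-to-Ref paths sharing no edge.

5

Assign every edge capacity 1; by Menger, the answer equals the max flow.
Path Well→Ref (+1); total 1.
Path Well→P1→Ref (+1); total 2.
Path Well→P3→Ref (+1); total 3.
Path Well→P4→Ref (+1); total 4.
Path Well→M2→Ref (+1); total 5.
No residual Well→Ref path; max flow = 5.
Certifying cut of size 5: {Well→M2, Well→P1, Well→P3, Well→P4, Well→Ref}.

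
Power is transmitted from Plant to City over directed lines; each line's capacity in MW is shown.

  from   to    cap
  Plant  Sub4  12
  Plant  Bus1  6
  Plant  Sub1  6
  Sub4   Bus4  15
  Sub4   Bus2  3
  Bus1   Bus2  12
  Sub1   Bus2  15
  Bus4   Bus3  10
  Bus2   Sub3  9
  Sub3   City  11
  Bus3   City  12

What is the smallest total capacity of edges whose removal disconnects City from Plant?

Augment Plant→Sub4→Bus4→Bus3→City: bottleneck 10, flow now 10.
Augment Plant→Sub4→Bus2→Sub3→City: bottleneck 2, flow now 12.
Augment Plant→Bus1→Bus2→Sub3→City: bottleneck 6, flow now 18.
Augment Plant→Sub1→Bus2→Sub3→City: bottleneck 1, flow now 19.
No augmenting path remains; maximum flow = 19.
By max-flow min-cut, the minimum cut capacity equals the max flow.
In the residual graph, reachable from Plant: {Plant, Sub4, Bus1, Sub1, Bus4, Bus2}.
Min-cut edges: Bus4→Bus3 (10), Bus2→Sub3 (9); capacity 10 + 9 = 19.

19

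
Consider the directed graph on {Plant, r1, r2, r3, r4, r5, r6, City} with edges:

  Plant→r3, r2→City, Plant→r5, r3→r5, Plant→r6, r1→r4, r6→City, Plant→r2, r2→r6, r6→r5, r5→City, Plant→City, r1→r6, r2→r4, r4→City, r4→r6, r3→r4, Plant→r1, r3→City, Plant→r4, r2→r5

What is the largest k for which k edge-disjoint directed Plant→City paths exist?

Assign every edge capacity 1; by Menger, the answer equals the max flow.
Path Plant→City (+1); total 1.
Path Plant→r2→City (+1); total 2.
Path Plant→r3→City (+1); total 3.
Path Plant→r4→City (+1); total 4.
Path Plant→r5→City (+1); total 5.
Path Plant→r6→City (+1); total 6.
No residual Plant→City path; max flow = 6.
Certifying cut of size 6: {Plant→City, Plant→r2, Plant→r3, r4→City, r5→City, r6→City}.

6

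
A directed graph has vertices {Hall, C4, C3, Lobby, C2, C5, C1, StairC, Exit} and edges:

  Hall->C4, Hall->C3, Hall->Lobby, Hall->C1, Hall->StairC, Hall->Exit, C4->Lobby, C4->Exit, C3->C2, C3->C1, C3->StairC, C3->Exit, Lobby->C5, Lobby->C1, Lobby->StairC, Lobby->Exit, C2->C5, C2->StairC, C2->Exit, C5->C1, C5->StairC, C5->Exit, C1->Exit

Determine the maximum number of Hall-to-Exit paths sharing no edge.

Assign every edge capacity 1; by Menger, the answer equals the max flow.
Path Hall→Exit (+1); total 1.
Path Hall→C4→Exit (+1); total 2.
Path Hall→C3→Exit (+1); total 3.
Path Hall→Lobby→Exit (+1); total 4.
Path Hall→C1→Exit (+1); total 5.
No residual Hall→Exit path; max flow = 5.
Certifying cut of size 5: {Hall→C1, Hall→C3, Hall→C4, Hall→Exit, Hall→Lobby}.

5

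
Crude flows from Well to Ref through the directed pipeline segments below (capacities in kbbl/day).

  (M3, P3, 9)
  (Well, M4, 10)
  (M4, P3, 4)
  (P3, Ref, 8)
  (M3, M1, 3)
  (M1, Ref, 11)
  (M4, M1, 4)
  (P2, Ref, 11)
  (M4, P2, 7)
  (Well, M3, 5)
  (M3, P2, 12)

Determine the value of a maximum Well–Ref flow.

Augment Well→M4→P2→Ref: bottleneck 7, flow now 7.
Augment Well→M4→P3→Ref: bottleneck 3, flow now 10.
Augment Well→M3→P2→Ref: bottleneck 4, flow now 14.
Augment Well→M3→P3→Ref: bottleneck 1, flow now 15.
No augmenting path remains; maximum flow = 15.
In the residual graph, reachable from Well: {Well}.
Min-cut edges: Well→M4 (10), Well→M3 (5); capacity 10 + 5 = 15.
This cut is saturated, so no flow can exceed 15.

15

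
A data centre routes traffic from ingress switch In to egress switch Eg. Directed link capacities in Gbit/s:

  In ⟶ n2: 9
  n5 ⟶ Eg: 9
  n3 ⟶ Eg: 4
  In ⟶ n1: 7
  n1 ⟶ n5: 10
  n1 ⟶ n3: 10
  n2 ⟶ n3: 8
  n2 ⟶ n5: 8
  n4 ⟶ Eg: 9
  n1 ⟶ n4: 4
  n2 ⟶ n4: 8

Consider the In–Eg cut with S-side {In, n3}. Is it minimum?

Given cut capacity: 7 + 9 + 4 = 20.
Augment In→n1→n3→Eg: bottleneck 4, flow now 4.
Augment In→n1→n4→Eg: bottleneck 3, flow now 7.
Augment In→n2→n4→Eg: bottleneck 6, flow now 13.
Augment In→n2→n5→Eg: bottleneck 3, flow now 16.
No augmenting path remains; maximum flow = 16.
In the residual graph, reachable from In: {In}.
Min-cut edges: In→n1 (7), In→n2 (9); capacity 7 + 9 = 16.
Cut capacity 20 exceeds the max flow 16, so it is not minimum.

No — its capacity is 20, but the minimum cut has capacity 16.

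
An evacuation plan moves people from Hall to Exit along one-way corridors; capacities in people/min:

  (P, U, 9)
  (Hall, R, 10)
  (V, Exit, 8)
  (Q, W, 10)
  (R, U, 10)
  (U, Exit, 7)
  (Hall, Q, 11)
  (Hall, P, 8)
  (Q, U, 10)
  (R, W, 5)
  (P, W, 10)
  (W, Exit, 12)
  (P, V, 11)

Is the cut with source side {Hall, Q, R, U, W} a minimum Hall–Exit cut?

Given cut capacity: 8 + 7 + 12 = 27.
Augment Hall→P→U→Exit: bottleneck 7, flow now 7.
Augment Hall→P→V→Exit: bottleneck 1, flow now 8.
Augment Hall→Q→W→Exit: bottleneck 10, flow now 18.
Augment Hall→R→W→Exit: bottleneck 2, flow now 20.
Augment Hall→Q→U→P→V→Exit: bottleneck 1, flow now 21. (uses reverse residual edge)
Augment Hall→R→U→P→V→Exit: bottleneck 6, flow now 27. (uses reverse residual edge)
No augmenting path remains; maximum flow = 27.
Cut capacity 27 equals the max flow, so it is a minimum cut.

Yes — it is a minimum cut (capacity 27).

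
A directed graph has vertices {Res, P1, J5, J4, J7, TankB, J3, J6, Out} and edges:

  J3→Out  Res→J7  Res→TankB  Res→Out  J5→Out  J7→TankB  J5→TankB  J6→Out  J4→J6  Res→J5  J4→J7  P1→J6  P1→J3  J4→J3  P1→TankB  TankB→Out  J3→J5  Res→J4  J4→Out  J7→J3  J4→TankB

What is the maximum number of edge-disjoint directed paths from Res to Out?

5

Assign every edge capacity 1; by Menger, the answer equals the max flow.
Path Res→Out (+1); total 1.
Path Res→J5→Out (+1); total 2.
Path Res→J4→Out (+1); total 3.
Path Res→TankB→Out (+1); total 4.
Path Res→J7→J3→Out (+1); total 5.
No residual Res→Out path; max flow = 5.
Certifying cut of size 5: {Res→J4, Res→J5, Res→J7, Res→Out, Res→TankB}.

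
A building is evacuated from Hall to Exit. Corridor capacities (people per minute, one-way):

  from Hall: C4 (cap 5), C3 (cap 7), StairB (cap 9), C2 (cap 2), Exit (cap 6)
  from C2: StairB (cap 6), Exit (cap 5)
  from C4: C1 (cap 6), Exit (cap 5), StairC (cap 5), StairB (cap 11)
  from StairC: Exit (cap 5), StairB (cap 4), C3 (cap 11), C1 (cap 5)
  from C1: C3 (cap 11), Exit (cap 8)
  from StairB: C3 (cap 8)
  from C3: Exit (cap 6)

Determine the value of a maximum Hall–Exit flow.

Augment Hall→Exit: bottleneck 6, flow now 6.
Augment Hall→C2→Exit: bottleneck 2, flow now 8.
Augment Hall→C4→Exit: bottleneck 5, flow now 13.
Augment Hall→C3→Exit: bottleneck 6, flow now 19.
No augmenting path remains; maximum flow = 19.
In the residual graph, reachable from Hall: {Hall, StairB, C3}.
Min-cut edges: Hall→C2 (2), Hall→C4 (5), Hall→Exit (6), C3→Exit (6); capacity 2 + 5 + 6 + 6 = 19.
This cut is saturated, so no flow can exceed 19.

19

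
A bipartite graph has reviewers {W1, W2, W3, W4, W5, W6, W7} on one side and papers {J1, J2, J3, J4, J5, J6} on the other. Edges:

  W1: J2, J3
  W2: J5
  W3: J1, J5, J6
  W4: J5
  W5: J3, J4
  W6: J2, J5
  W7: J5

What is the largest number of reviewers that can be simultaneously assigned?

5

Unit-capacity flow: source→left, listed edges, right→sink; max matching = max flow.
Augmenting path W1→J2 (+1); matched 1.
Augmenting path W2→J5 (+1); matched 2.
Augmenting path W3→J1 (+1); matched 3.
Augmenting path W5→J3 (+1); matched 4.
Augmenting path W6→J2→W1→J3→W5→J4 (+1); matched 5.
No augmenting path remains; maximum matching = 5.
König certificate: {W1, W3, W5, W6, J5} is a vertex cover of size 5 (every listed pair touches it), so no matching can be larger.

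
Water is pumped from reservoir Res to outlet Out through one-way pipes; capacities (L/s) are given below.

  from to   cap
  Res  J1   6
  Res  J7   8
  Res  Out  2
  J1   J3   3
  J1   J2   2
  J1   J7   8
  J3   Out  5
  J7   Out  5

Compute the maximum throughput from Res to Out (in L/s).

10

Augment Res→Out: bottleneck 2, flow now 2.
Augment Res→J7→Out: bottleneck 5, flow now 7.
Augment Res→J1→J3→Out: bottleneck 3, flow now 10.
No augmenting path remains; maximum flow = 10.
In the residual graph, reachable from Res: {Res, J1, J2, J7}.
Min-cut edges: Res→Out (2), J1→J3 (3), J7→Out (5); capacity 2 + 3 + 5 = 10.
This cut is saturated, so no flow can exceed 10.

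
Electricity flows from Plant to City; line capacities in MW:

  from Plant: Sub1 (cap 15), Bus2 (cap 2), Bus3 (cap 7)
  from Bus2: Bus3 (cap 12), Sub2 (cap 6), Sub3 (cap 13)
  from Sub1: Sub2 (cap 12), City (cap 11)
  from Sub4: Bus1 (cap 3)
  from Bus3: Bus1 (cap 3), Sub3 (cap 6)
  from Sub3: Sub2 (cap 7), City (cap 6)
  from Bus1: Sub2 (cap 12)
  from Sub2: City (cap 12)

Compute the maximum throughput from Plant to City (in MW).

Augment Plant→Sub1→City: bottleneck 11, flow now 11.
Augment Plant→Bus2→Sub3→City: bottleneck 2, flow now 13.
Augment Plant→Sub1→Sub2→City: bottleneck 4, flow now 17.
Augment Plant→Bus3→Sub3→City: bottleneck 4, flow now 21.
Augment Plant→Bus3→Sub3→Sub2→City: bottleneck 2, flow now 23.
Augment Plant→Bus3→Bus1→Sub2→City: bottleneck 1, flow now 24.
No augmenting path remains; maximum flow = 24.
In the residual graph, reachable from Plant: {Plant}.
Min-cut edges: Plant→Bus2 (2), Plant→Sub1 (15), Plant→Bus3 (7); capacity 2 + 15 + 7 = 24.
This cut is saturated, so no flow can exceed 24.

24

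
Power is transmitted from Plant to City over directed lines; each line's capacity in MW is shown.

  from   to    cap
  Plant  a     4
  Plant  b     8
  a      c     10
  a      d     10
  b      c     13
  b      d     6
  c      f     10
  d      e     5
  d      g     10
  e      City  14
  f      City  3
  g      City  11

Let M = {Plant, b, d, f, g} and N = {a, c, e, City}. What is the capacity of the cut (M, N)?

36

Edges leaving {Plant, b, d, f, g}: Plant→a (4), b→c (13), d→e (5), f→City (3), g→City (11).
Cut capacity = 4 + 13 + 5 + 3 + 11 = 36.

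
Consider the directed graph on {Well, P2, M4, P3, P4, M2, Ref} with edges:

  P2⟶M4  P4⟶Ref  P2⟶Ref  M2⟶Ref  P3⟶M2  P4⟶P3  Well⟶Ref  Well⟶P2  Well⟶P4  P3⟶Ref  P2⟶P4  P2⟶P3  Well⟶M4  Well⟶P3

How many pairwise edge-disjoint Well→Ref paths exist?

Assign every edge capacity 1; by Menger, the answer equals the max flow.
Path Well→Ref (+1); total 1.
Path Well→P2→Ref (+1); total 2.
Path Well→P3→Ref (+1); total 3.
Path Well→P4→Ref (+1); total 4.
No residual Well→Ref path; max flow = 4.
Certifying cut of size 4: {Well→P2, Well→P3, Well→P4, Well→Ref}.

4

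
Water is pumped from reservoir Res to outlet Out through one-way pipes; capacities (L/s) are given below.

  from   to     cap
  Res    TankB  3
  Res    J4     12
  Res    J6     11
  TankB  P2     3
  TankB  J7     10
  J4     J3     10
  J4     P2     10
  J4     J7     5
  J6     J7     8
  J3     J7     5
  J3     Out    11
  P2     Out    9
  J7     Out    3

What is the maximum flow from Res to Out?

Augment Res→TankB→P2→Out: bottleneck 3, flow now 3.
Augment Res→J4→J3→Out: bottleneck 10, flow now 13.
Augment Res→J4→P2→Out: bottleneck 2, flow now 15.
Augment Res→J6→J7→Out: bottleneck 3, flow now 18.
No augmenting path remains; maximum flow = 18.
In the residual graph, reachable from Res: {Res, J6, J7}.
Min-cut edges: Res→TankB (3), Res→J4 (12), J7→Out (3); capacity 3 + 12 + 3 = 18.
This cut is saturated, so no flow can exceed 18.

18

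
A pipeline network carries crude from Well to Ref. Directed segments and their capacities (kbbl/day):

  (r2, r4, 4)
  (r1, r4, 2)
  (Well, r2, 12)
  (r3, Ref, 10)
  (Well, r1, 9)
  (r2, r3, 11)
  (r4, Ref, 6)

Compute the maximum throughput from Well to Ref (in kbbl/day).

14

Augment Well→r1→r4→Ref: bottleneck 2, flow now 2.
Augment Well→r2→r3→Ref: bottleneck 10, flow now 12.
Augment Well→r2→r4→Ref: bottleneck 2, flow now 14.
No augmenting path remains; maximum flow = 14.
In the residual graph, reachable from Well: {Well, r1}.
Min-cut edges: Well→r2 (12), r1→r4 (2); capacity 12 + 2 = 14.
This cut is saturated, so no flow can exceed 14.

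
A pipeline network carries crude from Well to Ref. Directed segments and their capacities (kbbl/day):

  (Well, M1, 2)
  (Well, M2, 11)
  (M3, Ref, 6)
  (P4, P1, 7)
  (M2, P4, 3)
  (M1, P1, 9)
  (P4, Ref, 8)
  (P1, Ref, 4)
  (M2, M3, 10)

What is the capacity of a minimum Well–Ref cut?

11

Augment Well→M2→P4→Ref: bottleneck 3, flow now 3.
Augment Well→M2→M3→Ref: bottleneck 6, flow now 9.
Augment Well→M1→P1→Ref: bottleneck 2, flow now 11.
No augmenting path remains; maximum flow = 11.
By max-flow min-cut, the minimum cut capacity equals the max flow.
In the residual graph, reachable from Well: {Well, M2, M3}.
Min-cut edges: Well→M1 (2), M2→P4 (3), M3→Ref (6); capacity 2 + 3 + 6 = 11.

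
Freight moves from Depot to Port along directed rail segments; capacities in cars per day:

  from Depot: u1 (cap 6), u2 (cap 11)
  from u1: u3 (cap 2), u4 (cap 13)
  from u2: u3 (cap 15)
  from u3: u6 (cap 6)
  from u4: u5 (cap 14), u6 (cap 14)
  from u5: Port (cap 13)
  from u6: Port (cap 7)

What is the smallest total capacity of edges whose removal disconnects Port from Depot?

12

Augment Depot→u1→u3→u6→Port: bottleneck 2, flow now 2.
Augment Depot→u1→u4→u5→Port: bottleneck 4, flow now 6.
Augment Depot→u2→u3→u6→Port: bottleneck 4, flow now 10.
Augment Depot→u2→u3→u1→u4→u5→Port: bottleneck 2, flow now 12. (uses reverse residual edge)
No augmenting path remains; maximum flow = 12.
By max-flow min-cut, the minimum cut capacity equals the max flow.
In the residual graph, reachable from Depot: {Depot, u2, u3}.
Min-cut edges: Depot→u1 (6), u3→u6 (6); capacity 6 + 6 = 12.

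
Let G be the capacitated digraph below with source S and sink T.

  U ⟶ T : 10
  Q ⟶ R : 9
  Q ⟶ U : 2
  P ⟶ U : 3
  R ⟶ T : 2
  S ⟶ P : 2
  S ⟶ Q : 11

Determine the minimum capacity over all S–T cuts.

Augment S→P→U→T: bottleneck 2, flow now 2.
Augment S→Q→R→T: bottleneck 2, flow now 4.
Augment S→Q→U→T: bottleneck 2, flow now 6.
No augmenting path remains; maximum flow = 6.
By max-flow min-cut, the minimum cut capacity equals the max flow.
In the residual graph, reachable from S: {S, Q, R}.
Min-cut edges: S→P (2), Q→U (2), R→T (2); capacity 2 + 2 + 2 = 6.

6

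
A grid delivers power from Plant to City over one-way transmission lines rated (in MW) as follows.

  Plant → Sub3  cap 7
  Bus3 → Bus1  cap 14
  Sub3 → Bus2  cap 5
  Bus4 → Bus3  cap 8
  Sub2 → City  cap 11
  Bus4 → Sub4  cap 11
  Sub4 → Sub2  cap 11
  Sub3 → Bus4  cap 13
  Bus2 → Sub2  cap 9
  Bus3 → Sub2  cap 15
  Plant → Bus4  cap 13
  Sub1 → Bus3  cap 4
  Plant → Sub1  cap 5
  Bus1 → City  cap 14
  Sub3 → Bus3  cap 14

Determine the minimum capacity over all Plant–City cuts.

Augment Plant→Bus4→Sub4→Sub2→City: bottleneck 11, flow now 11.
Augment Plant→Bus4→Bus3→Bus1→City: bottleneck 2, flow now 13.
Augment Plant→Sub1→Bus3→Bus1→City: bottleneck 4, flow now 17.
Augment Plant→Sub3→Bus3→Bus1→City: bottleneck 7, flow now 24.
No augmenting path remains; maximum flow = 24.
By max-flow min-cut, the minimum cut capacity equals the max flow.
In the residual graph, reachable from Plant: {Plant, Sub1}.
Min-cut edges: Plant→Bus4 (13), Plant→Sub3 (7), Sub1→Bus3 (4); capacity 13 + 7 + 4 = 24.

24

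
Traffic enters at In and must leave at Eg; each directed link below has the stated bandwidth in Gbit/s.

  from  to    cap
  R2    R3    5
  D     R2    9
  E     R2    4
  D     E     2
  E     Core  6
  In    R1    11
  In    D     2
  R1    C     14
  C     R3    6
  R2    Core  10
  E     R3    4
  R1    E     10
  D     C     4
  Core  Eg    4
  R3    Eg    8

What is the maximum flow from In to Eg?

12

Augment In→R1→C→R3→Eg: bottleneck 6, flow now 6.
Augment In→R1→E→Core→Eg: bottleneck 4, flow now 10.
Augment In→R1→E→R3→Eg: bottleneck 1, flow now 11.
Augment In→D→E→R3→Eg: bottleneck 1, flow now 12.
No augmenting path remains; maximum flow = 12.
In the residual graph, reachable from In: {In, R1, D, C, E, R2, Core, R3}.
Min-cut edges: Core→Eg (4), R3→Eg (8); capacity 4 + 8 = 12.
This cut is saturated, so no flow can exceed 12.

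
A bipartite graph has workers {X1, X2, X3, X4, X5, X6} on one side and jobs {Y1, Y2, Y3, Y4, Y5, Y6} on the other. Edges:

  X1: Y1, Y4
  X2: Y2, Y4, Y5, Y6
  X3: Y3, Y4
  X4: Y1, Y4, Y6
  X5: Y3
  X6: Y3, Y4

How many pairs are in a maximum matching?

Unit-capacity flow: source→left, listed edges, right→sink; max matching = max flow.
Augmenting path X1→Y1 (+1); matched 1.
Augmenting path X2→Y2 (+1); matched 2.
Augmenting path X3→Y3 (+1); matched 3.
Augmenting path X4→Y4 (+1); matched 4.
Augmenting path X6→Y4→X4→Y6 (+1); matched 5.
No augmenting path remains; maximum matching = 5.
König certificate: {X1, X2, X4, Y3, Y4} is a vertex cover of size 5 (every listed pair touches it), so no matching can be larger.

5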